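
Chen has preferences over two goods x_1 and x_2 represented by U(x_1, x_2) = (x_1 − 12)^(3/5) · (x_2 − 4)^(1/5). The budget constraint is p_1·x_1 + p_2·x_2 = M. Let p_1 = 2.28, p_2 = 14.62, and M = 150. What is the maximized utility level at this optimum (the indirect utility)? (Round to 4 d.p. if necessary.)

Let x_1' = x_1−12, x_2' = x_2−4. MRS = 3·x_2'/x_1' = p_1/p_2.
After buying the subsistence bundle (12, 4), a share 0.75 of the remaining income goes to x_1: x_1* = 12 + 0.75·(M − 12p_1 − 4p_2)/p_1.
Discretionary income = 150 − 12·2.28 − 4·14.62 = 64.16; x_1* = 12 + 0.75·64.16/2.28 = 33.1053; x_2* = 4 + 0.25·64.16/14.62 = 5.0971.
Utility at the optimum: U(33.1053, 5.0971) = 6.3487.

V = 6.3487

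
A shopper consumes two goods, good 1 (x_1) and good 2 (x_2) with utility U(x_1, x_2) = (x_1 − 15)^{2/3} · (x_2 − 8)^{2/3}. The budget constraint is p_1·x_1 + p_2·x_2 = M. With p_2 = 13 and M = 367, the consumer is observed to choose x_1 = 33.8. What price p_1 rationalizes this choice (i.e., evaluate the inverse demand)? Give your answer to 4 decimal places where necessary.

Let x_1' = x_1−15, x_2' = x_2−8. MRS = x_2'/x_1' = p_1/p_2.
Substituting into the budget: x_1* = 15 + 0.5·(M − 15·p_1 − 8·p_2)/p_1, and x_2* = 8 + 0.5·(…)/p_2.
Set x_1* = 33.8 in the demand function and solve for p_1: p_1 = 5.

p_1 = 5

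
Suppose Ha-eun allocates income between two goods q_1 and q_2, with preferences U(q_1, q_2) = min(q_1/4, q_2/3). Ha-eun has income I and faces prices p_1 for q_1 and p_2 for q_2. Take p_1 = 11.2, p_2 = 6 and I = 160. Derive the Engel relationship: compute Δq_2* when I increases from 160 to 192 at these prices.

With perfect complements, no substitution: consume in ratio q_1:q_2 = 4:3.
Budget: p_1·q_1 + p_2·(3/4)·q_1 = I, so (4·p_1 + 3·p_2)·q_1 = 4·I.
Demand: q_1*(p_1,p_2,I) = 4·I/(4·p_1 + 3·p_2), q_2* = 3·I/(4·p_1 + 3·p_2).
Here 4·11.2 + 3·6 = 62.8, giving q_2* = 7.6433.
At I' = 192: q_2* = 9.172. Change: 9.172 − 7.6433 = 1.5287.

Δq_2* = 1.5287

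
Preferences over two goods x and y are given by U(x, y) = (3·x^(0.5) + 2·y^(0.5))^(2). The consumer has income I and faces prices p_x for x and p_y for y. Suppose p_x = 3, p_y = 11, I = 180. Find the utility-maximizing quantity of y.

From the CES first-order condition, (3/2)·(y/x)^(0.5) = p_x/p_y.
Solve for the ratio: y/x = [(2/3)·p_x/p_y]^(2).
Substitute y = (y/x)·x into the budget: x* = I/(p_x + p_y·(y/x)).
Numerically y/x = 0.033058, so x* = 180/(3 + 11·0.033058) = 53.5135 and y* = 0.033058·53.5135 = 1.769.

y* = 1.769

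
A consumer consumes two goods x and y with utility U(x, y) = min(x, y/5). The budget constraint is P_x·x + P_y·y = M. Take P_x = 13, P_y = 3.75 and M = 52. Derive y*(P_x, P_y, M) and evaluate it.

Demand: x*(P_x,P_y,M) = M/(P_x + 5·P_y), y* = 5·M/(P_x + 5·P_y).
Here 13 + 5·3.75 = 31.75, giving y* = 8.189.

y* = 8.189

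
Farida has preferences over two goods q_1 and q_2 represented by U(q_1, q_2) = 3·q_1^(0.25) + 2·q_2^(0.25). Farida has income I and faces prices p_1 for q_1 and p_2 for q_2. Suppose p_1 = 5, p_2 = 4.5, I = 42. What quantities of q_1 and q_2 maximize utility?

q_1* = 5.2395, q_2* = 3.5117

MRS = MU_q_1/MU_q_2 = (3/2)·(q_2/q_1)^(0.75). Set equal to p_1/p_2.
Hence q_2/q_1 = ((2/3)·p_1/p_2)^(1/(0.75)), i.e. raised to the 4/3 power.
Substitute q_2 = (q_2/q_1)·q_1 into the budget: q_1* = I/(p_1 + p_2·(q_2/q_1)).
Numerically q_2/q_1 = 0.670227, so q_1* = 42/(5 + 4.5·0.670227) = 5.2395 and q_2* = 0.670227·5.2395 = 3.5117.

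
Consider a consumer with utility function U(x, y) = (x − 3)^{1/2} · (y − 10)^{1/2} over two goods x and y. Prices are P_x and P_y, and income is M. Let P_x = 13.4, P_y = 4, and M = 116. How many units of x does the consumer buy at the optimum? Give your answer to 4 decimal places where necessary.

This is Cobb-Douglas in (x−3, y−10): tangency gives 0.5·P_y·(y−10) = 0.5·P_x·(x−3).
Substituting into the budget: x* = 3 + 0.5·(M − 3·P_x − 10·P_y)/P_x, and y* = 10 + 0.5·(…)/P_y.
Discretionary income = 116 − 3·13.4 − 10·4 = 35.8; x* = 3 + 0.5·35.8/13.4 = 4.3358.

x* = 4.3358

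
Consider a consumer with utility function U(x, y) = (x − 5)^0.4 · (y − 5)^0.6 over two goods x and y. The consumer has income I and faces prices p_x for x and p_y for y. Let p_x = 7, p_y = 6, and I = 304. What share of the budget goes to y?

share on y = 0.5704

After buying the subsistence bundle (5, 5), a share 0.4 of the remaining income goes to x: x* = 5 + 0.4·(I − 5p_x − 5p_y)/p_x.
Discretionary income = 304 − 5·7 − 5·6 = 239; x* = 5 + 0.4·239/7 = 18.6571; y* = 5 + 0.6·239/6 = 28.9.
Expenditure on y: 6·28.9 = 173.4; share = 0.5704.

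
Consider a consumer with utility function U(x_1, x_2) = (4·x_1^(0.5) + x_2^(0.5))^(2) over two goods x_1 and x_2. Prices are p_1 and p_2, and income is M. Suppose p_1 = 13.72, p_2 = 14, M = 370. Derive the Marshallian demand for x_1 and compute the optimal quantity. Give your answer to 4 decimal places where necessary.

MU_x_1 ∝ 4·x_1^(-0.5), MU_x_2 ∝ x_2^(-0.5), so MRS = 4·(x_2/x_1)^(0.5) = p_1/p_2.
Solve for the ratio: x_2/x_1 = [(1/4)·p_1/p_2]^(2).
Substitute x_2 = (x_2/x_1)·x_1 into the budget: x_1* = M/(p_1 + p_2·(x_2/x_1)).
Numerically x_2/x_1 = 0.060025, so x_1* = 370/(13.72 + 14·0.060025) = 25.4115.

x_1* = 25.4115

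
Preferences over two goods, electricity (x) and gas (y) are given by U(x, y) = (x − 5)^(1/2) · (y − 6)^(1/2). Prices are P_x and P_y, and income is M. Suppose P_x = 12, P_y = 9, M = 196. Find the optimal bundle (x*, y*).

x* = 8.4167, y* = 10.5556

This is Cobb-Douglas in (x−5, y−6): tangency gives 0.5·P_y·(y−6) = 0.5·P_x·(x−5).
After buying the subsistence bundle (5, 6), a share 0.5 of the remaining income goes to x: x* = 5 + 0.5·(M − 5P_x − 6P_y)/P_x.
Discretionary income = 196 − 5·12 − 6·9 = 82; x* = 5 + 0.5·82/12 = 8.4167; y* = 6 + 0.5·82/9 = 10.5556.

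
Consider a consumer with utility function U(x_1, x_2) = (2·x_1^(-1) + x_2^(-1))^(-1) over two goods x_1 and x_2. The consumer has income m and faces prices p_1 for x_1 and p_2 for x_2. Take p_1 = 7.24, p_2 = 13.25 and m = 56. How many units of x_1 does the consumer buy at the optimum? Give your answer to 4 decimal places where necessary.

MRS = MU_x_1/MU_x_2 = 2·(x_2/x_1)^(2). Set equal to p_1/p_2.
Solve for the ratio: x_2/x_1 = [(1/2)·p_1/p_2]^(0.5).
Substitute x_2 = (x_2/x_1)·x_1 into the budget: x_1* = m/(p_1 + p_2·(x_2/x_1)).
Numerically x_2/x_1 = 0.522693, so x_1* = 56/(7.24 + 13.25·0.522693) = 3.9532.

x_1* = 3.9532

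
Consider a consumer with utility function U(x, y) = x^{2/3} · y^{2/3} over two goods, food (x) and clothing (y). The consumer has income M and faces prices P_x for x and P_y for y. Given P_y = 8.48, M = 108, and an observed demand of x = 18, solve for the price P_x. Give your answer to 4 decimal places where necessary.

The MRS is y/x. Set MRS = P_x/P_y.
Rearranging, P_y·y = P_x·x. Substituting into the budget gives P_x·x·(1 + 1) = M.
Demand: x*(P_x,P_y,M) = 0.5·M/P_x and y* = 0.5·M/P_y.
Set x* = 18 in the demand function and solve for P_x: P_x = 3.

P_x = 3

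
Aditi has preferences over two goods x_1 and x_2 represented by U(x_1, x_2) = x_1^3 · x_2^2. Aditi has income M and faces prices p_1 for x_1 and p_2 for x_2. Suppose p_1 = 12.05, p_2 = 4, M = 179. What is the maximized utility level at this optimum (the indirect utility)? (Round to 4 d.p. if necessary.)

V = 226859.9152

Tangency: MRS = (3/2)·x_2/x_1 = p_1/p_2.
Rearranging, p_2·x_2 = (2/3)·p_1·x_1. Substituting into the budget gives p_1·x_1·(1 + (2/3)) = M.
Demand: x_1*(p_1,p_2,M) = 0.6·M/p_1 and x_2* = 0.4·M/p_2.
At p_1=12.05, p_2=4, M=179: x_1* = 0.6·179/12.05 = 8.9129, x_2* = 17.9.
Utility at the optimum: U(8.9129, 17.9) = 226859.9152.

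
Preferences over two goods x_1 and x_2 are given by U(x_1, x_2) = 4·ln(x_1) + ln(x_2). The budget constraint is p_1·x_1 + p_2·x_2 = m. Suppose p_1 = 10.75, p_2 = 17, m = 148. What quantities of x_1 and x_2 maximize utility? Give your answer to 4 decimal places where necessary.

Tangency: MRS = 4·x_2/x_1 = p_1/p_2.
So 4·p_2·x_2 = p_1·x_1; combined with the budget, a share 0.8 of income goes to x_1.
Demand: x_1*(p_1,p_2,m) = 0.8·m/p_1 and x_2* = 0.2·m/p_2.
At p_1=10.75, p_2=17, m=148: x_1* = 0.8·148/10.75 = 11.014, x_2* = 1.7412.

x_1* = 11.014, x_2* = 1.7412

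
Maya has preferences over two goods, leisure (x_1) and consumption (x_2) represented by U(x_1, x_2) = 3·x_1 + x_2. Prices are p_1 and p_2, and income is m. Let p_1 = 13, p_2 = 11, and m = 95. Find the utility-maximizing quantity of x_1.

x_1* = 7.3077

Numerically: x_1* = 7.3077, x_2* = 0.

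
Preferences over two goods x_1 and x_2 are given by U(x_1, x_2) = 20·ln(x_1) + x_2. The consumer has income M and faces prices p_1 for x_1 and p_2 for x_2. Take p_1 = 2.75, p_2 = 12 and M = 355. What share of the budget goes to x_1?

Set MRS = p_1/p_2: (20/x_1)/1 = p_1/p_2.
So x_1*(p_1,p_2) = 20·p_2/p_1, independent of income; and x_2* = (M − 20·p_2)/p_2.
At the given prices: x_1* = 20·12/2.75 = 87.2727, and x_2* = 9.5833.
Expenditure on x_1: 2.75·87.2727 = 240; share = 0.6761.

share on x_1 = 0.6761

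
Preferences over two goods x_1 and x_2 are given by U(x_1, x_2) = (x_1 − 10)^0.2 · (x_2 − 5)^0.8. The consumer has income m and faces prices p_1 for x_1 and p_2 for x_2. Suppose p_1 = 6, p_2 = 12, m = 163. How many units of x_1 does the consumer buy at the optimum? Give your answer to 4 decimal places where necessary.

Discretionary income = 163 − 10·6 − 5·12 = 43; x_1* = 10 + 0.2·43/6 = 11.4333.

x_1* = 11.4333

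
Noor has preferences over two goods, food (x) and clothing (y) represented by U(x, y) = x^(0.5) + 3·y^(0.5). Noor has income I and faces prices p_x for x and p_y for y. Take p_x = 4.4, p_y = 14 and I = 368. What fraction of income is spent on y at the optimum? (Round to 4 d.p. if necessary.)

Numerically y/x = 0.88898, so x* = 368/(4.4 + 14·0.88898) = 21.8453 and y* = 0.88898·21.8453 = 19.42.
Expenditure on y: 14·19.42 = 271.8806; share = 0.7388.

share on y = 0.7388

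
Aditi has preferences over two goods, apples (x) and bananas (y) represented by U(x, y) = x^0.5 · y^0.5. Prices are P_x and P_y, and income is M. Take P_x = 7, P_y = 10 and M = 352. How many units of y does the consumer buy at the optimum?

y* = 17.6

Tangency: MRS = y/x = P_x/P_y.
Rearranging, P_y·y = P_x·x. Substituting into the budget gives P_x·x·(1 + 1) = M.
Demand: x*(P_x,P_y,M) = 0.5·M/P_x and y* = 0.5·M/P_y.
At P_x=7, P_y=10, M=352: y* = 0.5·352/10 = 17.6.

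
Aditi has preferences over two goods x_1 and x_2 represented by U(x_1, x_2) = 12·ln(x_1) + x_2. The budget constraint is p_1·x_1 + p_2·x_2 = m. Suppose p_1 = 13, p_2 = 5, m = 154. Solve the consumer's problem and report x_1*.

x_1* = 4.6154

Set MRS = p_1/p_2: (12/x_1)/1 = p_1/p_2.
So x_1*(p_1,p_2) = 12·p_2/p_1, independent of income; and x_2* = (m − 12·p_2)/p_2.
At the given prices: x_1* = 12·5/13 = 4.6154.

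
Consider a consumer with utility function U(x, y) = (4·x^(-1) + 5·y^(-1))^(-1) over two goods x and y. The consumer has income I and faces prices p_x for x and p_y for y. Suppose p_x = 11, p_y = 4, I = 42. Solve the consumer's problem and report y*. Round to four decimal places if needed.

y* = 4.2283

MRS = MU_x/MU_y = (4/5)·(y/x)^(2). Set equal to p_x/p_y.
Solve for the ratio: y/x = [(5/4)·p_x/p_y]^(0.5).
With the ratio pinned down, the budget gives x* = I/(p_x + p_y·(y/x)) and y* = (y/x)·x*.
Numerically y/x = 1.85405, so x* = 42/(11 + 4·1.85405) = 2.2806 and y* = 1.85405·2.2806 = 4.2283.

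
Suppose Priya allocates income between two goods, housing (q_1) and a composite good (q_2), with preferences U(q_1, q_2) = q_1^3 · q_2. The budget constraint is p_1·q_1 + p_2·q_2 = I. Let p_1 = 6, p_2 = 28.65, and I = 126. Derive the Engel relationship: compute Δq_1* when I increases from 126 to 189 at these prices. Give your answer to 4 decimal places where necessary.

The MRS is 3·q_2/q_1. Set MRS = p_1/p_2.
Rearranging, p_2·q_2 = (1/3)·p_1·q_1. Substituting into the budget gives p_1·q_1·(1 + (1/3)) = I.
Demand: q_1*(p_1,p_2,I) = 0.75·I/p_1 and q_2* = 0.25·I/p_2.
At p_1=6, p_2=28.65, I=126: q_1* = 0.75·126/6 = 15.75.
At I' = 189: q_1* = 23.625. Change: 23.625 − 15.75 = 7.875.

Δq_1* = 7.875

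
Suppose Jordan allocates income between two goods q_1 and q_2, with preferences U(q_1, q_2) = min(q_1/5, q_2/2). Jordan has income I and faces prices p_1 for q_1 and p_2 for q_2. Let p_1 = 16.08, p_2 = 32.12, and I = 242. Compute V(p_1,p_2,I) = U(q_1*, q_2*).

V = 1.6731

Leontief preferences: the optimum is at the kink where q_1/5 = q_2/2, i.e. q_2 = (2/5)·q_1.
Budget: p_1·q_1 + p_2·(2/5)·q_1 = I, so (5·p_1 + 2·p_2)·q_1 = 5·I.
Demand: q_1*(p_1,p_2,I) = 5·I/(5·p_1 + 2·p_2), q_2* = 2·I/(5·p_1 + 2·p_2).
Here 5·16.08 + 2·32.12 = 144.64, giving q_1* = 8.3656 and q_2* = 3.3462.
Utility at the optimum: U(8.3656, 3.3462) = 1.6731.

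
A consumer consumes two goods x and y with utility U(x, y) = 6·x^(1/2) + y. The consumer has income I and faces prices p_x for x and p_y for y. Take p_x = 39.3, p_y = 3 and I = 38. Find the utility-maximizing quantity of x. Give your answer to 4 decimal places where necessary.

Set MRS = p_x/p_y: 3·x^(−1/2) = p_x/p_y.
Solve: √x = 3·p_y/p_x, so x*(p_x,p_y) = (3·p_y/p_x)², and y* = (I − p_x·x*)/p_y.
Plugging in: x* = (3·3/39.3)² = 0.0524.

x* = 0.0524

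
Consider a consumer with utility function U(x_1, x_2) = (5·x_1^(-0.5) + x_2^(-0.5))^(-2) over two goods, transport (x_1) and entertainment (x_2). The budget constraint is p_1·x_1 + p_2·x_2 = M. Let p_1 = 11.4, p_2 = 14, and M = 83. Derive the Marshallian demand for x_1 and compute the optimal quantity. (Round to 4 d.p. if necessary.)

x_1* = 5.329

With the ratio pinned down, the budget gives x_1* = M/(p_1 + p_2·(x_2/x_1)) and x_2* = (x_2/x_1)·x_1*.
Numerically x_2/x_1 = 0.298221, so x_1* = 83/(11.4 + 14·0.298221) = 5.329.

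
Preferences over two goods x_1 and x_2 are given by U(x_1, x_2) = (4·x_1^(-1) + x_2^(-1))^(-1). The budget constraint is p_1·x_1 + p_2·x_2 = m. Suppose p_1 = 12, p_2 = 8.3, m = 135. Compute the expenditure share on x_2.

With the ratio pinned down, the budget gives x_1* = m/(p_1 + p_2·(x_2/x_1)) and x_2* = (x_2/x_1)·x_1*.
Numerically x_2/x_1 = 0.601204, so x_1* = 135/(12 + 8.3·0.601204) = 7.9459 and x_2* = 0.601204·7.9459 = 4.7771.
Expenditure on x_2: 8.3·4.7771 = 39.6497; share = 0.2937.

share on x_2 = 0.2937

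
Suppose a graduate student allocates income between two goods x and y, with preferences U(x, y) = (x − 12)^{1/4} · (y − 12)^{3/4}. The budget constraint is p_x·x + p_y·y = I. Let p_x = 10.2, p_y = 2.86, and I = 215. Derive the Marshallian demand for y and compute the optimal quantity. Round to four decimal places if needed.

y* = 27.2832

Substituting into the budget: x* = 12 + 0.25·(I − 12·p_x − 12·p_y)/p_x, and y* = 12 + 0.75·(…)/p_y.
Discretionary income = 215 − 12·10.2 − 12·2.86 = 58.28; y* = 12 + 0.75·58.28/2.86 = 27.2832.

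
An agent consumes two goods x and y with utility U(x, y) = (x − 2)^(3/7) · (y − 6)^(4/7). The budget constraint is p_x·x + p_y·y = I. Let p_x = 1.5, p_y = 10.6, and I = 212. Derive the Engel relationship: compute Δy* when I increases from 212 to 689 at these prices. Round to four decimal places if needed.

Δy* = 25.7143

This is Cobb-Douglas in (x−2, y−6): tangency gives 3/7·p_y·(y−6) = 4/7·p_x·(x−2).
Substituting into the budget: x* = 2 + 3/7·(I − 2·p_x − 6·p_y)/p_x, and y* = 6 + 4/7·(…)/p_y.
Discretionary income = 212 − 2·1.5 − 6·10.6 = 145.4; y* = 6 + 4/7·145.4/10.6 = 13.8383.
At I' = 689: y* = 39.5526. Change: 39.5526 − 13.8383 = 25.7143.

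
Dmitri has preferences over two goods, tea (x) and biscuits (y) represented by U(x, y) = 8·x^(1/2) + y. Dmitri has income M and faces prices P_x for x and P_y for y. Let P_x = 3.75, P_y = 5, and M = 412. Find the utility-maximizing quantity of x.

x* = 28.4444

Solve: √x = 4·P_y/P_x, so x*(P_x,P_y) = (4·P_y/P_x)², and y* = (M − P_x·x*)/P_y.
Plugging in: x* = (4·5/3.75)² = 28.4444.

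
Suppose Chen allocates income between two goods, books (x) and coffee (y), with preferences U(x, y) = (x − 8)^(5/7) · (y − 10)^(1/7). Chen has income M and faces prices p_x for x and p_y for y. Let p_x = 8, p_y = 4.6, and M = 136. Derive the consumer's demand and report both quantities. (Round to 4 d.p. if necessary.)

x* = 10.7083, y* = 10.942

This is Cobb-Douglas in (x−8, y−10): tangency gives 5/7·p_y·(y−10) = 1/7·p_x·(x−8).
Substituting into the budget: x* = 8 + 5/6·(M − 8·p_x − 10·p_y)/p_x, and y* = 10 + 1/6·(…)/p_y.
Discretionary income = 136 − 8·8 − 10·4.6 = 26; x* = 8 + 5/6·26/8 = 10.7083; y* = 10 + 1/6·26/4.6 = 10.942.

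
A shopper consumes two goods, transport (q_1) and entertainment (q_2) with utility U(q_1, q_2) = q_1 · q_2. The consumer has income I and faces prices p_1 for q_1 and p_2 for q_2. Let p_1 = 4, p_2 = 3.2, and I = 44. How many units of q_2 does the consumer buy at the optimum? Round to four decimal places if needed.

q_2* = 6.875

Tangency: MRS = q_2/q_1 = p_1/p_2.
Rearranging, p_2·q_2 = p_1·q_1. Substituting into the budget gives p_1·q_1·(1 + 1) = I.
Demand: q_1*(p_1,p_2,I) = 0.5·I/p_1 and q_2* = 0.5·I/p_2.
At p_1=4, p_2=3.2, I=44: q_2* = 0.5·44/3.2 = 6.875.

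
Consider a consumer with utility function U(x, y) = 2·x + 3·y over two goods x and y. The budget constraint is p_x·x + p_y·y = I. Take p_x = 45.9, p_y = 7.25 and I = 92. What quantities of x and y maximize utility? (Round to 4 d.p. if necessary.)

x* = 0, y* = 12.6897

Linear utility — the consumer picks whichever good has higher MU/price: 2/45.9 = 0.0436 vs 3/7.25 = 0.4138.
y gives more utility per dollar, so spend all income on y: y* = I/p_y, x* = 0.
Numerically: x* = 0, y* = 12.6897.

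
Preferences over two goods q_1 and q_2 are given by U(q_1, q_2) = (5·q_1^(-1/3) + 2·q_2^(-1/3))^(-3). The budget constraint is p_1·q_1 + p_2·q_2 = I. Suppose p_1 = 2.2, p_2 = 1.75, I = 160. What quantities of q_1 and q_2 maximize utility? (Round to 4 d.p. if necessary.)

q_1* = 49.3064, q_2* = 29.4433

MRS = MU_q_1/MU_q_2 = (5/2)·(q_2/q_1)^(4/3). Set equal to p_1/p_2.
Hence q_2/q_1 = ((2/5)·p_1/p_2)^(1/(4/3)), i.e. raised to the 0.75 power.
With the ratio pinned down, the budget gives q_1* = I/(p_1 + p_2·(q_2/q_1)) and q_2* = (q_2/q_1)·q_1*.
Numerically q_2/q_1 = 0.59715, so q_1* = 160/(2.2 + 1.75·0.59715) = 49.3064 and q_2* = 0.59715·49.3064 = 29.4433.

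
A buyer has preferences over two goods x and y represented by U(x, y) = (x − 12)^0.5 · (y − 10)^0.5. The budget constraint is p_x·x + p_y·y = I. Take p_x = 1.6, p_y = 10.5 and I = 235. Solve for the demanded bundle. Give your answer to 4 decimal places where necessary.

MRS = (y−10)/(x−12). Tangency with p_x/p_y gives y−10 = (p_x/p_y)·(x−12).
Substituting into the budget: x* = 12 + 0.5·(I − 12·p_x − 10·p_y)/p_x, and y* = 10 + 0.5·(…)/p_y.
Discretionary income = 235 − 12·1.6 − 10·10.5 = 110.8; x* = 12 + 0.5·110.8/1.6 = 46.625; y* = 10 + 0.5·110.8/10.5 = 15.2762.

x* = 46.625, y* = 15.2762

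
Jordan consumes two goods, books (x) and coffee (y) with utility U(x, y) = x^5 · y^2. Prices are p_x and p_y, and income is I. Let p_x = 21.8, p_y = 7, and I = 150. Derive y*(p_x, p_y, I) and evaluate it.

The MRS is (5/2)·y/x. Set MRS = p_x/p_y.
Rearranging, p_y·y = (2/5)·p_x·x. Substituting into the budget gives p_x·x·(1 + (2/5)) = I.
Demand: x*(p_x,p_y,I) = 5/7·I/p_x and y* = 2/7·I/p_y.
At p_x=21.8, p_y=7, I=150: y* = 2/7·150/7 = 6.1224.

y* = 6.1224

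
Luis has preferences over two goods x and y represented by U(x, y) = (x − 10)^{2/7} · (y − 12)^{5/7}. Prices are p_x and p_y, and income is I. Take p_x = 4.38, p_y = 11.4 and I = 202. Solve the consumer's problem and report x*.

x* = 11.396

MRS = (2/5)·(y−12)/(x−10). Tangency with p_x/p_y gives y−12 = (5/2)·(p_x/p_y)·(x−10).
Substituting into the budget: x* = 10 + 2/7·(I − 10·p_x − 12·p_y)/p_x, and y* = 12 + 5/7·(…)/p_y.
Discretionary income = 202 − 10·4.38 − 12·11.4 = 21.4; x* = 10 + 2/7·21.4/4.38 = 11.396.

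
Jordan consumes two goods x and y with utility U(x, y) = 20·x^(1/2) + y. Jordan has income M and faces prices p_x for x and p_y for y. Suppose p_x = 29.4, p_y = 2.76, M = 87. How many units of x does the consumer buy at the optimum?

MU_x = 10/√x, MU_y = 1. Tangency: 10/√x = p_x/p_y.
Thus x* = (10·p_y/p_x)² — independent of M — with the rest of income spent on y.
Plugging in: x* = (10·2.76/29.4)² = 0.8813.

x* = 0.8813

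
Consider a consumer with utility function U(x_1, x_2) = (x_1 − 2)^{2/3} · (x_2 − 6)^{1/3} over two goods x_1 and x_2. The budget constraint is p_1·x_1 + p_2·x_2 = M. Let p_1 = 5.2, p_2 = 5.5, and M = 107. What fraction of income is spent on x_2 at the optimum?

Discretionary income = 107 − 2·5.2 − 6·5.5 = 63.6; x_1* = 2 + 2/3·63.6/5.2 = 10.1538; x_2* = 6 + 1/3·63.6/5.5 = 9.8545.
Expenditure on x_2: 5.5·9.8545 = 54.2; share = 0.5065.

share on x_2 = 0.5065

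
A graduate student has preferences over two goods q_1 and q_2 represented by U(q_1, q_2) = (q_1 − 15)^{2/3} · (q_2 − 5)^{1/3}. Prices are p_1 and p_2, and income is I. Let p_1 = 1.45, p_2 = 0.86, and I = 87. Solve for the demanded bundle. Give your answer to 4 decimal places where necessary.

q_1* = 43.023, q_2* = 28.624

MRS = 2·(q_2−5)/(q_1−15). Tangency with p_1/p_2 gives q_2−5 = (1/2)·(p_1/p_2)·(q_1−15).
After buying the subsistence bundle (15, 5), a share 2/3 of the remaining income goes to q_1: q_1* = 15 + 2/3·(I − 15p_1 − 5p_2)/p_1.
Discretionary income = 87 − 15·1.45 − 5·0.86 = 60.95; q_1* = 15 + 2/3·60.95/1.45 = 43.023; q_2* = 5 + 1/3·60.95/0.86 = 28.624.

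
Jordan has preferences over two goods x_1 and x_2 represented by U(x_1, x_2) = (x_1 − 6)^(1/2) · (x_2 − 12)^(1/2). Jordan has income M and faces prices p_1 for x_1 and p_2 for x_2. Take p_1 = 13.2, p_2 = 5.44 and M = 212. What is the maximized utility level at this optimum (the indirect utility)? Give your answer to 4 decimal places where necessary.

V = 3.984

Substituting into the budget: x_1* = 6 + 0.5·(M − 6·p_1 − 12·p_2)/p_1, and x_2* = 12 + 0.5·(…)/p_2.
Discretionary income = 212 − 6·13.2 − 12·5.44 = 67.52; x_1* = 6 + 0.5·67.52/13.2 = 8.5576; x_2* = 12 + 0.5·67.52/5.44 = 18.2059.
Utility at the optimum: U(8.5576, 18.2059) = 3.984.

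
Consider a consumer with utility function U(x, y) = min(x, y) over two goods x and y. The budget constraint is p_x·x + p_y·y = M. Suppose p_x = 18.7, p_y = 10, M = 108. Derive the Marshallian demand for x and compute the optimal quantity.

With perfect complements, no substitution: consume in ratio x:y = 1:1.
Budget: p_x·x + p_y·x = M, so (p_x + p_y)·x = M.
Demand: x*(p_x,p_y,M) = M/(p_x + p_y), y* = M/(p_x + p_y).
Here 18.7 + 10 = 28.7, giving x* = 3.7631.

x* = 3.7631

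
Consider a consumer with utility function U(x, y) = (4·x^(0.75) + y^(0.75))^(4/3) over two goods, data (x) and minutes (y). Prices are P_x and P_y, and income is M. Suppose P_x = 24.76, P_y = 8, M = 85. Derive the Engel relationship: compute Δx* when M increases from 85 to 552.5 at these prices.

Δx* = 16.9216

MU_x ∝ 4·x^(-0.25), MU_y ∝ y^(-0.25), so MRS = 4·(y/x)^(0.25) = P_x/P_y.
Solve for the ratio: y/x = [(1/4)·P_x/P_y]^(4).
With the ratio pinned down, the budget gives x* = M/(P_x + P_y·(y/x)) and y* = (y/x)·x*.
Numerically y/x = 0.358429, so x* = 85/(24.76 + 8·0.358429) = 3.0767.
At M' = 552.5: x* = 19.9982. Change: 19.9982 − 3.0767 = 16.9216.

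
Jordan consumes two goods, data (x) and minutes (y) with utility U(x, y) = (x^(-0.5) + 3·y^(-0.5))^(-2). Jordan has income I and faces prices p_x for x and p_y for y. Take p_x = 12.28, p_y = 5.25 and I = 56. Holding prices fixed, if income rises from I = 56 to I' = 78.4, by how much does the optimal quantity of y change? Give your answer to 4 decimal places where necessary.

Δy* = 2.6045

From the CES first-order condition, (1/3)·(y/x)^(1.5) = p_x/p_y.
Solve for the ratio: y/x = [3·p_x/p_y]^(2/3).
Substitute y = (y/x)·x into the budget: x* = I/(p_x + p_y·(y/x)).
Numerically y/x = 3.665278, so x* = 56/(12.28 + 5.25·3.665278) = 1.7765 and y* = 3.665278·1.7765 = 6.5114.
At I' = 78.4: y* = 9.1159. Change: 9.1159 − 6.5114 = 2.6045.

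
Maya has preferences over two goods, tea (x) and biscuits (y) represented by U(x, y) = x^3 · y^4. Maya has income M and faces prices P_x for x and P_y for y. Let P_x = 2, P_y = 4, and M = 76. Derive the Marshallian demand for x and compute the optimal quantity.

Demand: x*(P_x,P_y,M) = 3/7·M/P_x and y* = 4/7·M/P_y.
At P_x=2, P_y=4, M=76: x* = 3/7·76/2 = 16.2857.

x* = 16.2857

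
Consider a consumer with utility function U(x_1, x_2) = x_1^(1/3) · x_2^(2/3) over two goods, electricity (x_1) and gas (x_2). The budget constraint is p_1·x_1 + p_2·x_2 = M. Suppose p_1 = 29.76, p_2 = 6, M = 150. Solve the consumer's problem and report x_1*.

x_1* = 1.6801

The MRS is (1/2)·x_2/x_1. Set MRS = p_1/p_2.
Rearranging, p_2·x_2 = 2·p_1·x_1. Substituting into the budget gives p_1·x_1·(1 + 2) = M.
Demand: x_1*(p_1,p_2,M) = 1/3·M/p_1 and x_2* = 2/3·M/p_2.
At p_1=29.76, p_2=6, M=150: x_1* = 1/3·150/29.76 = 1.6801.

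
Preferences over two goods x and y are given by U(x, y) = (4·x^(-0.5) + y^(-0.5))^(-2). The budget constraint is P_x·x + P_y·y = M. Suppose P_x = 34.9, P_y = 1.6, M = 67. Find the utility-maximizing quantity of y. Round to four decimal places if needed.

y* = 5.208

From the CES first-order condition, 4·(y/x)^(1.5) = P_x/P_y.
Hence y/x = ((1/4)·P_x/P_y)^(1/(1.5)), i.e. raised to the 2/3 power.
Substitute y = (y/x)·x into the budget: x* = M/(P_x + P_y·(y/x)).
Numerically y/x = 3.098111, so x* = 67/(34.9 + 1.6·3.098111) = 1.681 and y* = 3.098111·1.681 = 5.208.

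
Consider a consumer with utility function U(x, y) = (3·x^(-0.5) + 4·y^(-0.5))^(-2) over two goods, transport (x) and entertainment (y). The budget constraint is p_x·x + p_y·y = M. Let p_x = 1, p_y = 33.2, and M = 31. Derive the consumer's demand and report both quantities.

x* = 6.335, y* = 0.7429

MU_x ∝ 3·x^(-1.5), MU_y ∝ 4·y^(-1.5), so MRS = (3/4)·(y/x)^(1.5) = p_x/p_y.
Hence y/x = ((4/3)·p_x/p_y)^(1/(1.5)), i.e. raised to the 2/3 power.
With the ratio pinned down, the budget gives x* = M/(p_x + p_y·(y/x)) and y* = (y/x)·x*.
Numerically y/x = 0.117274, so x* = 31/(1 + 33.2·0.117274) = 6.335 and y* = 0.117274·6.335 = 0.7429.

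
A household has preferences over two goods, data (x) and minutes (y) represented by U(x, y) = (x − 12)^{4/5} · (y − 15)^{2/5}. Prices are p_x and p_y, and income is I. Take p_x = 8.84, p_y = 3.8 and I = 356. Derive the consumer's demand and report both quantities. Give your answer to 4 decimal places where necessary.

MRS = 2·(y−15)/(x−12). Tangency with p_x/p_y gives y−15 = (1/2)·(p_x/p_y)·(x−12).
Substituting into the budget: x* = 12 + 2/3·(I − 12·p_x − 15·p_y)/p_x, and y* = 15 + 1/3·(…)/p_y.
Discretionary income = 356 − 12·8.84 − 15·3.8 = 192.92; x* = 12 + 2/3·192.92/8.84 = 26.549; y* = 15 + 1/3·192.92/3.8 = 31.9228.

x* = 26.549, y* = 31.9228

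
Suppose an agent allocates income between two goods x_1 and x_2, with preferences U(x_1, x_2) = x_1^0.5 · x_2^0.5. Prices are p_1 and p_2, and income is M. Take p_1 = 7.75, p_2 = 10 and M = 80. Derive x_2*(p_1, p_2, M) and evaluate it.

Demand: x_1*(p_1,p_2,M) = 0.5·M/p_1 and x_2* = 0.5·M/p_2.
At p_1=7.75, p_2=10, M=80: x_2* = 0.5·80/10 = 4.

x_2* = 4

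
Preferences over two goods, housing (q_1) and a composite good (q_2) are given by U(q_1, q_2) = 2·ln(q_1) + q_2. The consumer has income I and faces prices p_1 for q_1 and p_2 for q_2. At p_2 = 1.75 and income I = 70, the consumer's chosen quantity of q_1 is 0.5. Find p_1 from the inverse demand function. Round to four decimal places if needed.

Set MRS = p_1/p_2: (2/q_1)/1 = p_1/p_2.
So q_1*(p_1,p_2) = 2·p_2/p_1, independent of income; and q_2* = (I − 2·p_2)/p_2.
Set q_1* = 0.5 in the demand function and solve for p_1: p_1 = 7.

p_1 = 7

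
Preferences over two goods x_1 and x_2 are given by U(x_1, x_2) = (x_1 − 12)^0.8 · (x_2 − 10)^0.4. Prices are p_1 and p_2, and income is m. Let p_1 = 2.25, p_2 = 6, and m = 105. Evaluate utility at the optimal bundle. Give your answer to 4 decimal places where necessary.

This is Cobb-Douglas in (x_1−12, x_2−10): tangency gives 0.8·p_2·(x_2−10) = 0.4·p_1·(x_1−12).
After buying the subsistence bundle (12, 10), a share 2/3 of the remaining income goes to x_1: x_1* = 12 + 2/3·(m − 12p_1 − 10p_2)/p_1.
Discretionary income = 105 − 12·2.25 − 10·6 = 18; x_1* = 12 + 2/3·18/2.25 = 17.3333; x_2* = 10 + 1/3·18/6 = 11.
Utility at the optimum: U(17.3333, 11) = 3.8159.

V = 3.8159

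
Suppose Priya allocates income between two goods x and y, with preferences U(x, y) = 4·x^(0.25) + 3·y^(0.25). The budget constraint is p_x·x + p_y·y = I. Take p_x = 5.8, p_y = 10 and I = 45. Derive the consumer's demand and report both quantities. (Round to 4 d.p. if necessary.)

With the ratio pinned down, the budget gives x* = I/(p_x + p_y·(y/x)) and y* = (y/x)·x*.
Numerically y/x = 0.329599, so x* = 45/(5.8 + 10·0.329599) = 4.9472 and y* = 0.329599·4.9472 = 1.6306.

x* = 4.9472, y* = 1.6306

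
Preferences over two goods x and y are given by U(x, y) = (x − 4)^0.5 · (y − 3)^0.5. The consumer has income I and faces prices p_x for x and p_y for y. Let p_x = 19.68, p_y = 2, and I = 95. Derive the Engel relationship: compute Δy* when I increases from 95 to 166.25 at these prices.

Let x' = x−4, y' = y−3. MRS = y'/x' = p_x/p_y.
Substituting into the budget: x* = 4 + 0.5·(I − 4·p_x − 3·p_y)/p_x, and y* = 3 + 0.5·(…)/p_y.
Discretionary income = 95 − 4·19.68 − 3·2 = 10.28; y* = 3 + 0.5·10.28/2 = 5.57.
At I' = 166.25: y* = 23.3825. Change: 23.3825 − 5.57 = 17.8125.

Δy* = 17.8125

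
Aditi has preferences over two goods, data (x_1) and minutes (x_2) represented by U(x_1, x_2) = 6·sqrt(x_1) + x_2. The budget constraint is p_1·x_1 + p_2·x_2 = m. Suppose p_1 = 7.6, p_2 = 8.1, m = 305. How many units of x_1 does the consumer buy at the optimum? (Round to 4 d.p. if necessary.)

Set MRS = p_1/p_2: 3·x_1^(−1/2) = p_1/p_2.
Thus x_1* = (3·p_2/p_1)² — independent of m — with the rest of income spent on x_2.
Plugging in: x_1* = (3·8.1/7.6)² = 10.2232.

x_1* = 10.2232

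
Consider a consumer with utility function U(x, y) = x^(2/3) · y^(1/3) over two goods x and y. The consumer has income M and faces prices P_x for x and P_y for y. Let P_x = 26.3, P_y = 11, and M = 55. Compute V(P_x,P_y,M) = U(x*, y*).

V = 1.4797

The MRS is 2·y/x. Set MRS = P_x/P_y.
Rearranging, P_y·y = (1/2)·P_x·x. Substituting into the budget gives P_x·x·(1 + (1/2)) = M.
Demand: x*(P_x,P_y,M) = 2/3·M/P_x and y* = 1/3·M/P_y.
At P_x=26.3, P_y=11, M=55: x* = 2/3·55/26.3 = 1.3942, y* = 1.6667.
Utility at the optimum: U(1.3942, 1.6667) = 1.4797.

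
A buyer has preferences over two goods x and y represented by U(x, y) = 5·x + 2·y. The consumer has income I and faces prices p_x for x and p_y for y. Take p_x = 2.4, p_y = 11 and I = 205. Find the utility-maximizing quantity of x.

x* = 85.4167

Linear utility — the consumer picks whichever good has higher MU/price: 5/2.4 = 2.0833 vs 2/11 = 0.1818.
x gives more utility per dollar, so spend all income on x: x* = I/p_x, y* = 0.
Numerically: x* = 85.4167, y* = 0.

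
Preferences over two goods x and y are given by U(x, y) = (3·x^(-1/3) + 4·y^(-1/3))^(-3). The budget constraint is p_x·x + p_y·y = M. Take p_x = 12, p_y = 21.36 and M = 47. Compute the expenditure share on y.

share on y = 0.589

From the CES first-order condition, (3/4)·(y/x)^(4/3) = p_x/p_y.
Hence y/x = ((4/3)·p_x/p_y)^(1/(4/3)), i.e. raised to the 0.75 power.
Substitute y = (y/x)·x into the budget: x* = M/(p_x + p_y·(y/x)).
Numerically y/x = 0.805173, so x* = 47/(12 + 21.36·0.805173) = 1.6097 and y* = 0.805173·1.6097 = 1.2961.
Expenditure on y: 21.36·1.2961 = 27.6839; share = 0.589.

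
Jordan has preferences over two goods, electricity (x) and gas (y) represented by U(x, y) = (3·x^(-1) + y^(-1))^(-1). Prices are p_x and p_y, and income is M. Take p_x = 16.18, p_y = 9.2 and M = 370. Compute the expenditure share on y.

From the CES first-order condition, 3·(y/x)^(2) = p_x/p_y.
Hence y/x = ((1/3)·p_x/p_y)^(1/(2)), i.e. raised to the 0.5 power.
Substitute y = (y/x)·x into the budget: x* = M/(p_x + p_y·(y/x)).
Numerically y/x = 0.765658, so x* = 370/(16.18 + 9.2·0.765658) = 15.9318 and y* = 0.765658·15.9318 = 12.1983.
Expenditure on y: 9.2·12.1983 = 112.2241; share = 0.3033.

share on y = 0.3033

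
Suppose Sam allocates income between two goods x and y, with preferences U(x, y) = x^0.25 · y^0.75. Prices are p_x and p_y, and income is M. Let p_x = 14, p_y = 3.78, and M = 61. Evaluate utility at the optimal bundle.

V = 6.6292

MU_x/MU_y = (0.25·y)/(0.75·x); tangency sets this equal to p_x/p_y.
So 0.25·p_y·y = 0.75·p_x·x; combined with the budget, a share 0.25 of income goes to x.
Demand: x*(p_x,p_y,M) = 0.25·M/p_x and y* = 0.75·M/p_y.
At p_x=14, p_y=3.78, M=61: x* = 0.25·61/14 = 1.0893, y* = 12.1032.
Utility at the optimum: U(1.0893, 12.1032) = 6.6292.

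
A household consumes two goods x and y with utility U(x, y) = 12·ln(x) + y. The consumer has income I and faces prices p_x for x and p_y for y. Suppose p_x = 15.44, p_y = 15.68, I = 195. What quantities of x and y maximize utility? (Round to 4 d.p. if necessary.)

x* = 12.1865, y* = 0.4362

Set MRS = p_x/p_y: (12/x)/1 = p_x/p_y.
So x*(p_x,p_y) = 12·p_y/p_x, independent of income; and y* = (I − 12·p_y)/p_y.
At the given prices: x* = 12·15.68/15.44 = 12.1865, and y* = 0.4362.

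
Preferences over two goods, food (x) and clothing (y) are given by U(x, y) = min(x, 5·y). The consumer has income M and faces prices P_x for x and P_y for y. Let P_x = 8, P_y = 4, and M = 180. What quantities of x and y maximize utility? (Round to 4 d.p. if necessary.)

x* = 20.4545, y* = 4.0909

Leontief preferences: the optimum is at the kink where x/5 = y/1, i.e. y = (1/5)·x.
Budget: P_x·x + P_y·(1/5)·x = M, so (5·P_x + P_y)·x = 5·M.
Demand: x*(P_x,P_y,M) = 5·M/(5·P_x + P_y), y* = M/(5·P_x + P_y).
Here 5·8 + 4 = 44, giving x* = 20.4545 and y* = 4.0909.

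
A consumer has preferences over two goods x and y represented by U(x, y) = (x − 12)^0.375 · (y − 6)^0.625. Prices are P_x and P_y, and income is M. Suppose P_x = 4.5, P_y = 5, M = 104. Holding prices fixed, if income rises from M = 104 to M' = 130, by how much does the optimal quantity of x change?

After buying the subsistence bundle (12, 6), a share 0.375 of the remaining income goes to x: x* = 12 + 0.375·(M − 12P_x − 6P_y)/P_x.
Discretionary income = 104 − 12·4.5 − 6·5 = 20; x* = 12 + 0.375·20/4.5 = 13.6667.
At M' = 130: x* = 15.8333. Change: 15.8333 − 13.6667 = 2.1667.

Δx* = 2.1667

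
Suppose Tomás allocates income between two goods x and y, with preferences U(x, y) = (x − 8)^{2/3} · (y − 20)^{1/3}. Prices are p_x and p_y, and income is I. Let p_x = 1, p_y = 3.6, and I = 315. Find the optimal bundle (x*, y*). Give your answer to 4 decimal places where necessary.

x* = 164.6667, y* = 41.7593

Let x' = x−8, y' = y−20. MRS = 2·y'/x' = p_x/p_y.
After buying the subsistence bundle (8, 20), a share 2/3 of the remaining income goes to x: x* = 8 + 2/3·(I − 8p_x − 20p_y)/p_x.
Discretionary income = 315 − 8·1 − 20·3.6 = 235; x* = 8 + 2/3·235/1 = 164.6667; y* = 20 + 1/3·235/3.6 = 41.7593.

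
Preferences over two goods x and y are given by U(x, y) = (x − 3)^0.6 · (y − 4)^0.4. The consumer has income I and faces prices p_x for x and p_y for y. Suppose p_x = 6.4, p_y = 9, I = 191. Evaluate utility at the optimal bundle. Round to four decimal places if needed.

Let x' = x−3, y' = y−4. MRS = (3/2)·y'/x' = p_x/p_y.
After buying the subsistence bundle (3, 4), a share 0.6 of the remaining income goes to x: x* = 3 + 0.6·(I − 3p_x − 4p_y)/p_x.
Discretionary income = 191 − 3·6.4 − 4·9 = 135.8; x* = 3 + 0.6·135.8/6.4 = 15.7312; y* = 4 + 0.4·135.8/9 = 10.0356.
Utility at the optimum: U(15.7312, 10.0356) = 9.4452.

V = 9.4452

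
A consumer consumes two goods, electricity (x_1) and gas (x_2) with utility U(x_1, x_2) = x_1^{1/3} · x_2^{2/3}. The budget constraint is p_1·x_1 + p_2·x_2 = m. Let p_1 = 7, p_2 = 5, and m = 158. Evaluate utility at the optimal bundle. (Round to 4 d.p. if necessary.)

V = 14.9466

Tangency: MRS = (1/2)·x_2/x_1 = p_1/p_2.
So 1/3·p_2·x_2 = 2/3·p_1·x_1; combined with the budget, a share 1/3 of income goes to x_1.
Demand: x_1*(p_1,p_2,m) = 1/3·m/p_1 and x_2* = 2/3·m/p_2.
At p_1=7, p_2=5, m=158: x_1* = 1/3·158/7 = 7.5238, x_2* = 21.0667.
Utility at the optimum: U(7.5238, 21.0667) = 14.9466.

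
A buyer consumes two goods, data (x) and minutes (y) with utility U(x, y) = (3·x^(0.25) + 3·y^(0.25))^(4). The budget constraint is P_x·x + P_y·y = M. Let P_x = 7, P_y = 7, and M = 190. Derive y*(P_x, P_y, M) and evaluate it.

From the CES first-order condition, (y/x)^(0.75) = P_x/P_y.
Hence y/x = (P_x/P_y)^(1/(0.75)), i.e. raised to the 4/3 power.
Substitute y = (y/x)·x into the budget: x* = M/(P_x + P_y·(y/x)).
Numerically y/x = 1, so x* = 190/(7 + 7·1) = 13.5714 and y* = 1·13.5714 = 13.5714.

y* = 13.5714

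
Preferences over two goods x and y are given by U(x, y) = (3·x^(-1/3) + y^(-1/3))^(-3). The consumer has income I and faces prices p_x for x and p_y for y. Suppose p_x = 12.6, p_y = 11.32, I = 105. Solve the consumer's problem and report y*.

MRS = MU_x/MU_y = 3·(y/x)^(4/3). Set equal to p_x/p_y.
Hence y/x = ((1/3)·p_x/p_y)^(1/(4/3)), i.e. raised to the 0.75 power.
Substitute y = (y/x)·x into the budget: x* = I/(p_x + p_y·(y/x)).
Numerically y/x = 0.475392, so x* = 105/(12.6 + 11.32·0.475392) = 5.8394 and y* = 0.475392·5.8394 = 2.776.

y* = 2.776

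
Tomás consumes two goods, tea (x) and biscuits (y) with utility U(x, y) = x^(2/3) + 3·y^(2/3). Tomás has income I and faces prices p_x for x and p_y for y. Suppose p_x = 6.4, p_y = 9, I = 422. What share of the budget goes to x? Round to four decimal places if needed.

share on x = 0.0682

MU_x ∝ x^(-1/3), MU_y ∝ 3·y^(-1/3), so MRS = (1/3)·(y/x)^(1/3) = p_x/p_y.
Hence y/x = (3·p_x/p_y)^(1/(1/3)), i.e. raised to the 3 power.
With the ratio pinned down, the budget gives x* = I/(p_x + p_y·(y/x)) and y* = (y/x)·x*.
Numerically y/x = 9.709037, so x* = 422/(6.4 + 9·9.709037) = 4.4998 and y* = 9.709037·4.4998 = 43.689.
Expenditure on x: 6.4·4.4998 = 28.7989; share = 0.0682.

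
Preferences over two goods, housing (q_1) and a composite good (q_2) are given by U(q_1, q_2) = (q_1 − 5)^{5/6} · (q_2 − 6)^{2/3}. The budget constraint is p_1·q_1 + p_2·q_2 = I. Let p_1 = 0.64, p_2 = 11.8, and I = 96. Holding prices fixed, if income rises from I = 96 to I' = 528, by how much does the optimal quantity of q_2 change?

MRS = (5/4)·(q_2−6)/(q_1−5). Tangency with p_1/p_2 gives q_2−6 = (4/5)·(p_1/p_2)·(q_1−5).
After buying the subsistence bundle (5, 6), a share 5/9 of the remaining income goes to q_1: q_1* = 5 + 5/9·(I − 5p_1 − 6p_2)/p_1.
Discretionary income = 96 − 5·0.64 − 6·11.8 = 22; q_2* = 6 + 4/9·22/11.8 = 6.8286.
At I' = 528: q_2* = 23.0998. Change: 23.0998 − 6.8286 = 16.2712.

Δq_2* = 16.2712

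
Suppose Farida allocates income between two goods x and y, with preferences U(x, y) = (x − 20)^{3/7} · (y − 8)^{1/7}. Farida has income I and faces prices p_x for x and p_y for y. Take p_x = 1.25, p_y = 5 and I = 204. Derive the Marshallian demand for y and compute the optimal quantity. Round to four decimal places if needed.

y* = 14.95

Let x' = x−20, y' = y−8. MRS = 3·y'/x' = p_x/p_y.
Substituting into the budget: x* = 20 + 0.75·(I − 20·p_x − 8·p_y)/p_x, and y* = 8 + 0.25·(…)/p_y.
Discretionary income = 204 − 20·1.25 − 8·5 = 139; y* = 8 + 0.25·139/5 = 14.95.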